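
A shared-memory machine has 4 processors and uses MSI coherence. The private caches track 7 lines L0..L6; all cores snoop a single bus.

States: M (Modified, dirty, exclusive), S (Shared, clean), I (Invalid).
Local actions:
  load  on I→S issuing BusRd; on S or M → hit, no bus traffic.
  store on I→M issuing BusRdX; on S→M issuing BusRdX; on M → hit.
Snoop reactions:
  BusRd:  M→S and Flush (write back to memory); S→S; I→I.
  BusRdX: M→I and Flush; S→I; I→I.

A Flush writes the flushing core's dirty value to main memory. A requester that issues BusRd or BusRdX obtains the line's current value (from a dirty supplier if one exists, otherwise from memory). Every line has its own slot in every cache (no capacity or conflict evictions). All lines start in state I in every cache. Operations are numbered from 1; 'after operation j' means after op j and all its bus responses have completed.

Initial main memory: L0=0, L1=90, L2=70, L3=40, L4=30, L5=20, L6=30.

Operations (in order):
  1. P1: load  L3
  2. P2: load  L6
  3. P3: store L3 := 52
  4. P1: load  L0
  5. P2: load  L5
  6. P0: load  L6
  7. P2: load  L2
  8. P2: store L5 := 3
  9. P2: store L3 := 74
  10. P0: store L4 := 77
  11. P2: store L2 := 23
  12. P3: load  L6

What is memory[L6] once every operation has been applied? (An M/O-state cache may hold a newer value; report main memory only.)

memory[L6] = 30

1. P1: load  L3  bus=[BusRd]  L3: P0=I P1=S P2=I P3=I  mem[L3]=40
2. P2: load  L6  bus=[BusRd]  L6: P0=I P1=I P2=S P3=I  mem[L6]=30
3. P3: store L3 := 52  bus=[BusRdX]  L3: P0=I P1=I P2=I P3=M  mem[L3]=40
4. P1: load  L0  bus=[BusRd]  L0: P0=I P1=S P2=I P3=I  mem[L0]=0
5. P2: load  L5  bus=[BusRd]  L5: P0=I P1=I P2=S P3=I  mem[L5]=20
6. P0: load  L6  bus=[BusRd]  L6: P0=S P1=I P2=S P3=I  mem[L6]=30
7. P2: load  L2  bus=[BusRd]  L2: P0=I P1=I P2=S P3=I  mem[L2]=70
8. P2: store L5 := 3  bus=[BusRdX]  L5: P0=I P1=I P2=M P3=I  mem[L5]=20
9. P2: store L3 := 74  bus=[BusRdX,Flush]  L3: P0=I P1=I P2=M P3=I  mem[L3]=52
10. P0: store L4 := 77  bus=[BusRdX]  L4: P0=M P1=I P2=I P3=I  mem[L4]=30
11. P2: store L2 := 23  bus=[BusRdX]  L2: P0=I P1=I P2=M P3=I  mem[L2]=70
12. P3: load  L6  bus=[BusRd]  L6: P0=S P1=I P2=S P3=S  mem[L6]=30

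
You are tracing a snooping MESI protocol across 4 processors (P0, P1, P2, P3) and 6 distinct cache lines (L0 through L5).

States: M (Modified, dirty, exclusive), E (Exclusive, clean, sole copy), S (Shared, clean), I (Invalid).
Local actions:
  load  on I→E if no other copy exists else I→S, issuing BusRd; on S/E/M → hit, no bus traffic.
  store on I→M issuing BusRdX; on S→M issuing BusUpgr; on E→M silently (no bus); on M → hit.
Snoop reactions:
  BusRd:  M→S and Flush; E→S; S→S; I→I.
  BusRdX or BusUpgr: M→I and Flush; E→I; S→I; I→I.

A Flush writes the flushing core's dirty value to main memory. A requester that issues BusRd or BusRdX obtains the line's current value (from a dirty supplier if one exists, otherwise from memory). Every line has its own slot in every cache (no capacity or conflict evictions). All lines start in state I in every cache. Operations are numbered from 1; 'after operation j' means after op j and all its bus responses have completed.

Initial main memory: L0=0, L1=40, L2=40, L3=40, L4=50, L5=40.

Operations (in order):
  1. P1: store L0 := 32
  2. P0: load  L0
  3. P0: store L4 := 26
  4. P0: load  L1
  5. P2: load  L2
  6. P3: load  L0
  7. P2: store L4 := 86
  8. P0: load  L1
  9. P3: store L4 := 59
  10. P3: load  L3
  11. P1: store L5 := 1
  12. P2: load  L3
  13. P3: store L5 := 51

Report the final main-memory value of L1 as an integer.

1. P1: store L0 := 32  bus=[BusRdX]  L0: P0=I P1=M P2=I P3=I  mem[L0]=0
2. P0: load  L0  bus=[BusRd,Flush]  L0: P0=S P1=S P2=I P3=I  mem[L0]=32
3. P0: store L4 := 26  bus=[BusRdX]  L4: P0=M P1=I P2=I P3=I  mem[L4]=50
4. P0: load  L1  bus=[BusRd]  L1: P0=E P1=I P2=I P3=I  mem[L1]=40
5. P2: load  L2  bus=[BusRd]  L2: P0=I P1=I P2=E P3=I  mem[L2]=40
6. P3: load  L0  bus=[BusRd]  L0: P0=S P1=S P2=I P3=S  mem[L0]=32
7. P2: store L4 := 86  bus=[BusRdX,Flush]  L4: P0=I P1=I P2=M P3=I  mem[L4]=26
8. P0: load  L1  bus=[-]  L1: P0=E P1=I P2=I P3=I  mem[L1]=40
9. P3: store L4 := 59  bus=[BusRdX,Flush]  L4: P0=I P1=I P2=I P3=M  mem[L4]=86
10. P3: load  L3  bus=[BusRd]  L3: P0=I P1=I P2=I P3=E  mem[L3]=40
11. P1: store L5 := 1  bus=[BusRdX]  L5: P0=I P1=M P2=I P3=I  mem[L5]=40
12. P2: load  L3  bus=[BusRd]  L3: P0=I P1=I P2=S P3=S  mem[L3]=40
13. P3: store L5 := 51  bus=[BusRdX,Flush]  L5: P0=I P1=I P2=I P3=M  mem[L5]=1

memory[L1] = 40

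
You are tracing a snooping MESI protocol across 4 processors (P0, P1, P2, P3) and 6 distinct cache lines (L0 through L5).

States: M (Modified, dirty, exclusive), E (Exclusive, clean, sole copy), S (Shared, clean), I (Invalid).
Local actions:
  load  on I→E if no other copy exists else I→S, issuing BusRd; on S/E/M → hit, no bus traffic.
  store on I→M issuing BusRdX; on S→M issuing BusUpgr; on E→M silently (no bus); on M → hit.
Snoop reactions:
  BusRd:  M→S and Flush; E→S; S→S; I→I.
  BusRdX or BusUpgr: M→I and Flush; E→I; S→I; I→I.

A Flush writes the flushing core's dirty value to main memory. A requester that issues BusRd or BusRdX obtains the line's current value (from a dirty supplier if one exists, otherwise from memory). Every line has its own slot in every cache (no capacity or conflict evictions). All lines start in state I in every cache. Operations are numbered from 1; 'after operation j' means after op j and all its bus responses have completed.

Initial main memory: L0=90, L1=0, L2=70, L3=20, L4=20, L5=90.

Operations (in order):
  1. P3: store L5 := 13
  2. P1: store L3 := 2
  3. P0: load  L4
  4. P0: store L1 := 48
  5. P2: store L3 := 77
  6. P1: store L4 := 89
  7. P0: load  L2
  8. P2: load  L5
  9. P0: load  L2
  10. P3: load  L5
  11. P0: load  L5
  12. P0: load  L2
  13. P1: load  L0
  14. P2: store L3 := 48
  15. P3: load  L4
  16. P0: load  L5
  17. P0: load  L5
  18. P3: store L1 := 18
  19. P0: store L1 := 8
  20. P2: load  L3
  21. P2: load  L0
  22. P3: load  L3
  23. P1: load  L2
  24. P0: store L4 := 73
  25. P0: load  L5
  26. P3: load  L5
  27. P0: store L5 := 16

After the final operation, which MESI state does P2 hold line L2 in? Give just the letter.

state = I

  op1 P3: store L5 := 13 → I/I/I/M on L5; bus BusRdX; mem=90
  op2 P1: store L3 := 2 → I/M/I/I on L3; bus BusRdX; mem=20
  op3 P0: load  L4 → E/I/I/I on L4; bus BusRd; mem=20
  op4 P0: store L1 := 48 → M/I/I/I on L1; bus BusRdX; mem=0
  op5 P2: store L3 := 77 → I/I/M/I on L3; bus BusRdX Flush; mem=2
  op6 P1: store L4 := 89 → I/M/I/I on L4; bus BusRdX; mem=20
  op7 P0: load  L2 → E/I/I/I on L2; bus BusRd; mem=70
  op8 P2: load  L5 → I/I/S/S on L5; bus BusRd Flush; mem=13
  op9 P0: load  L2 → E/I/I/I on L2; bus (none); mem=70
  op10 P3: load  L5 → I/I/S/S on L5; bus (none); mem=13
  op11 P0: load  L5 → S/I/S/S on L5; bus BusRd; mem=13
  op12 P0: load  L2 → E/I/I/I on L2; bus (none); mem=70
  op13 P1: load  L0 → I/E/I/I on L0; bus BusRd; mem=90
  op14 P2: store L3 := 48 → I/I/M/I on L3; bus (none); mem=2
  op15 P3: load  L4 → I/S/I/S on L4; bus BusRd Flush; mem=89
  op16 P0: load  L5 → S/I/S/S on L5; bus (none); mem=13
  op17 P0: load  L5 → S/I/S/S on L5; bus (none); mem=13
  op18 P3: store L1 := 18 → I/I/I/M on L1; bus BusRdX Flush; mem=48
  op19 P0: store L1 := 8 → M/I/I/I on L1; bus BusRdX Flush; mem=18
  op20 P2: load  L3 → I/I/M/I on L3; bus (none); mem=2
  op21 P2: load  L0 → I/S/S/I on L0; bus BusRd; mem=90
  op22 P3: load  L3 → I/I/S/S on L3; bus BusRd Flush; mem=48
  op23 P1: load  L2 → S/S/I/I on L2; bus BusRd; mem=70
  op24 P0: store L4 := 73 → M/I/I/I on L4; bus BusRdX; mem=89
  op25 P0: load  L5 → S/I/S/S on L5; bus (none); mem=13
  op26 P3: load  L5 → S/I/S/S on L5; bus (none); mem=13
  op27 P0: store L5 := 16 → M/I/I/I on L5; bus BusUpgr; mem=13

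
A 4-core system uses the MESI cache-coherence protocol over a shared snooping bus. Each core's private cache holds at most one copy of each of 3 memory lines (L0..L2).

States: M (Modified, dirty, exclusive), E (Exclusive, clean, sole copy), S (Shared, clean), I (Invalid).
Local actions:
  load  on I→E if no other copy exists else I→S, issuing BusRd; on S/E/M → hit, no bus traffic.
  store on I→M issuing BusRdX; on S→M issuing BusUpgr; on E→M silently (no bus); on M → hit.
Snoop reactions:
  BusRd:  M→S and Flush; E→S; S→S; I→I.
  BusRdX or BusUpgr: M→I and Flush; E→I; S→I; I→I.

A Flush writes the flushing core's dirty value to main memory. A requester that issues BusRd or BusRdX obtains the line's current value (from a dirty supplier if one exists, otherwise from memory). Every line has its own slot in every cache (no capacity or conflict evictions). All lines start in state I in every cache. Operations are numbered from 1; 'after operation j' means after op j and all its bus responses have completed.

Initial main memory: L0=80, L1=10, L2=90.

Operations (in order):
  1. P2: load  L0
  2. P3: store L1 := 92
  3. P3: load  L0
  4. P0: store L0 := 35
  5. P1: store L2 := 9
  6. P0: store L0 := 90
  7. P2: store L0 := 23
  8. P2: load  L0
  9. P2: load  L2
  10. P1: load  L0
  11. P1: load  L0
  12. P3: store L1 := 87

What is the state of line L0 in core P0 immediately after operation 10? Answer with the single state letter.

[1] P2: load  L0 | P0:I, P1:I, P2:E(80), P3:I | bus: BusRd
[2] P3: store L1 := 92 | P0:I, P1:I, P2:I, P3:M(92) | bus: BusRdX
[3] P3: load  L0 | P0:I, P1:I, P2:S(80), P3:S(80) | bus: BusRd
[4] P0: store L0 := 35 | P0:M(35), P1:I, P2:I, P3:I | bus: BusRdX
[5] P1: store L2 := 9 | P0:I, P1:M(9), P2:I, P3:I | bus: BusRdX
[6] P0: store L0 := 90 | P0:M(90), P1:I, P2:I, P3:I | bus: none
[7] P2: store L0 := 23 | P0:I, P1:I, P2:M(23), P3:I | bus: BusRdX,Flush
[8] P2: load  L0 | P0:I, P1:I, P2:M(23), P3:I | bus: none
[9] P2: load  L2 | P0:I, P1:S(9), P2:S(9), P3:I | bus: BusRd,Flush
[10] P1: load  L0 | P0:I, P1:S(23), P2:S(23), P3:I | bus: BusRd,Flush
[11] P1: load  L0 | P0:I, P1:S(23), P2:S(23), P3:I | bus: none
[12] P3: store L1 := 87 | P0:I, P1:I, P2:I, P3:M(87) | bus: none

state = I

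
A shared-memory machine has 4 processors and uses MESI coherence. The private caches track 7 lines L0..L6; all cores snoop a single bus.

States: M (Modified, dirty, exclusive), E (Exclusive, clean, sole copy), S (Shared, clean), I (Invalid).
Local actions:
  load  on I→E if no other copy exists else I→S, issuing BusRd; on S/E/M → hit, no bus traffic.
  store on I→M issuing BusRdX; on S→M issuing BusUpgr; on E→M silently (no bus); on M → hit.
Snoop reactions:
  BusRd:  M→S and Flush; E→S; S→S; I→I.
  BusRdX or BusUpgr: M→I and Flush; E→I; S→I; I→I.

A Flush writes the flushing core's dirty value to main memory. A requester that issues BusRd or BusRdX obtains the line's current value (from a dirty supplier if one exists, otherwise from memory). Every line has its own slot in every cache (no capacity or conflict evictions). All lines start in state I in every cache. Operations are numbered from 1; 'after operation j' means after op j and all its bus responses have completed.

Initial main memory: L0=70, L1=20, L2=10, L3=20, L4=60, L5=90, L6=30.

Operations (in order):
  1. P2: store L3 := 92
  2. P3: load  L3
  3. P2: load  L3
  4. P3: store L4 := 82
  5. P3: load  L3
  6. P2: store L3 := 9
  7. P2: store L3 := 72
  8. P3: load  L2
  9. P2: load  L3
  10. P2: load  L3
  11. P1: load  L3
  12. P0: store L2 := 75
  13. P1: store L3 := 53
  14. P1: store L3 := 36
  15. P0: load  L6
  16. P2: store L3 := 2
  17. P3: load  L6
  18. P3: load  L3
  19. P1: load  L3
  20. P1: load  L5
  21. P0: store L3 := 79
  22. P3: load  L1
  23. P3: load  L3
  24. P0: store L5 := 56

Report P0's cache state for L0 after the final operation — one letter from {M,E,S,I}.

state = I

1. P2: store L3 := 92  bus=[BusRdX]  L3: P0=I P1=I P2=M P3=I  mem[L3]=20
2. P3: load  L3  bus=[BusRd,Flush]  L3: P0=I P1=I P2=S P3=S  mem[L3]=92
3. P2: load  L3  bus=[-]  L3: P0=I P1=I P2=S P3=S  mem[L3]=92
4. P3: store L4 := 82  bus=[BusRdX]  L4: P0=I P1=I P2=I P3=M  mem[L4]=60
5. P3: load  L3  bus=[-]  L3: P0=I P1=I P2=S P3=S  mem[L3]=92
6. P2: store L3 := 9  bus=[BusUpgr]  L3: P0=I P1=I P2=M P3=I  mem[L3]=92
7. P2: store L3 := 72  bus=[-]  L3: P0=I P1=I P2=M P3=I  mem[L3]=92
8. P3: load  L2  bus=[BusRd]  L2: P0=I P1=I P2=I P3=E  mem[L2]=10
9. P2: load  L3  bus=[-]  L3: P0=I P1=I P2=M P3=I  mem[L3]=92
10. P2: load  L3  bus=[-]  L3: P0=I P1=I P2=M P3=I  mem[L3]=92
11. P1: load  L3  bus=[BusRd,Flush]  L3: P0=I P1=S P2=S P3=I  mem[L3]=72
12. P0: store L2 := 75  bus=[BusRdX]  L2: P0=M P1=I P2=I P3=I  mem[L2]=10
13. P1: store L3 := 53  bus=[BusUpgr]  L3: P0=I P1=M P2=I P3=I  mem[L3]=72
14. P1: store L3 := 36  bus=[-]  L3: P0=I P1=M P2=I P3=I  mem[L3]=72
15. P0: load  L6  bus=[BusRd]  L6: P0=E P1=I P2=I P3=I  mem[L6]=30
16. P2: store L3 := 2  bus=[BusRdX,Flush]  L3: P0=I P1=I P2=M P3=I  mem[L3]=36
17. P3: load  L6  bus=[BusRd]  L6: P0=S P1=I P2=I P3=S  mem[L6]=30
18. P3: load  L3  bus=[BusRd,Flush]  L3: P0=I P1=I P2=S P3=S  mem[L3]=2
19. P1: load  L3  bus=[BusRd]  L3: P0=I P1=S P2=S P3=S  mem[L3]=2
20. P1: load  L5  bus=[BusRd]  L5: P0=I P1=E P2=I P3=I  mem[L5]=90
21. P0: store L3 := 79  bus=[BusRdX]  L3: P0=M P1=I P2=I P3=I  mem[L3]=2
22. P3: load  L1  bus=[BusRd]  L1: P0=I P1=I P2=I P3=E  mem[L1]=20
23. P3: load  L3  bus=[BusRd,Flush]  L3: P0=S P1=I P2=I P3=S  mem[L3]=79
24. P0: store L5 := 56  bus=[BusRdX]  L5: P0=M P1=I P2=I P3=I  mem[L5]=90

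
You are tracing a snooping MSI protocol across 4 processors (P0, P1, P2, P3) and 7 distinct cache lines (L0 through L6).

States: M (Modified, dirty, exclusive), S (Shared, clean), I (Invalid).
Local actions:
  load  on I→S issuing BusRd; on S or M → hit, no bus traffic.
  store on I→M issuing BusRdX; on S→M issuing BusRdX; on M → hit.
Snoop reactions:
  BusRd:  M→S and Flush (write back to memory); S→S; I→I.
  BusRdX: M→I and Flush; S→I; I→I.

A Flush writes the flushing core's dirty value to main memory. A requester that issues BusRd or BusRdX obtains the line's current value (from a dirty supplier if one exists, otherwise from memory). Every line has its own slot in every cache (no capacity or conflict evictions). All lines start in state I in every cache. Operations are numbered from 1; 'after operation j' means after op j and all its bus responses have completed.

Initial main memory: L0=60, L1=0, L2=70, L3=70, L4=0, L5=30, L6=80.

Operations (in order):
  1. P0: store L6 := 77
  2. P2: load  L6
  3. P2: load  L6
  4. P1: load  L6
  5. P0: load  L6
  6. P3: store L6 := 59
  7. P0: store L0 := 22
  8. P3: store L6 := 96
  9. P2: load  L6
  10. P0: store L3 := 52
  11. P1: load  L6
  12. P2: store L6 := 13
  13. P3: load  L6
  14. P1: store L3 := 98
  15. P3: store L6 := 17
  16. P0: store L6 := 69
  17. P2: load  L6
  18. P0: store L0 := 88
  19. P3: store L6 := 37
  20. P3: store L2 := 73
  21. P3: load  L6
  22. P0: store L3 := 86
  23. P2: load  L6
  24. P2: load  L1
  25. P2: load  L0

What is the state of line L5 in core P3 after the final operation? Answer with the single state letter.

state = I

  op1 P0: store L6 := 77 → M/I/I/I on L6; bus BusRdX; mem=80
  op2 P2: load  L6 → S/I/S/I on L6; bus BusRd Flush; mem=77
  op3 P2: load  L6 → S/I/S/I on L6; bus (none); mem=77
  op4 P1: load  L6 → S/S/S/I on L6; bus BusRd; mem=77
  op5 P0: load  L6 → S/S/S/I on L6; bus (none); mem=77
  op6 P3: store L6 := 59 → I/I/I/M on L6; bus BusRdX; mem=77
  op7 P0: store L0 := 22 → M/I/I/I on L0; bus BusRdX; mem=60
  op8 P3: store L6 := 96 → I/I/I/M on L6; bus (none); mem=77
  op9 P2: load  L6 → I/I/S/S on L6; bus BusRd Flush; mem=96
  op10 P0: store L3 := 52 → M/I/I/I on L3; bus BusRdX; mem=70
  op11 P1: load  L6 → I/S/S/S on L6; bus BusRd; mem=96
  op12 P2: store L6 := 13 → I/I/M/I on L6; bus BusRdX; mem=96
  op13 P3: load  L6 → I/I/S/S on L6; bus BusRd Flush; mem=13
  op14 P1: store L3 := 98 → I/M/I/I on L3; bus BusRdX Flush; mem=52
  op15 P3: store L6 := 17 → I/I/I/M on L6; bus BusRdX; mem=13
  op16 P0: store L6 := 69 → M/I/I/I on L6; bus BusRdX Flush; mem=17
  op17 P2: load  L6 → S/I/S/I on L6; bus BusRd Flush; mem=69
  op18 P0: store L0 := 88 → M/I/I/I on L0; bus (none); mem=60
  op19 P3: store L6 := 37 → I/I/I/M on L6; bus BusRdX; mem=69
  op20 P3: store L2 := 73 → I/I/I/M on L2; bus BusRdX; mem=70
  op21 P3: load  L6 → I/I/I/M on L6; bus (none); mem=69
  op22 P0: store L3 := 86 → M/I/I/I on L3; bus BusRdX Flush; mem=98
  op23 P2: load  L6 → I/I/S/S on L6; bus BusRd Flush; mem=37
  op24 P2: load  L1 → I/I/S/I on L1; bus BusRd; mem=0
  op25 P2: load  L0 → S/I/S/I on L0; bus BusRd Flush; mem=88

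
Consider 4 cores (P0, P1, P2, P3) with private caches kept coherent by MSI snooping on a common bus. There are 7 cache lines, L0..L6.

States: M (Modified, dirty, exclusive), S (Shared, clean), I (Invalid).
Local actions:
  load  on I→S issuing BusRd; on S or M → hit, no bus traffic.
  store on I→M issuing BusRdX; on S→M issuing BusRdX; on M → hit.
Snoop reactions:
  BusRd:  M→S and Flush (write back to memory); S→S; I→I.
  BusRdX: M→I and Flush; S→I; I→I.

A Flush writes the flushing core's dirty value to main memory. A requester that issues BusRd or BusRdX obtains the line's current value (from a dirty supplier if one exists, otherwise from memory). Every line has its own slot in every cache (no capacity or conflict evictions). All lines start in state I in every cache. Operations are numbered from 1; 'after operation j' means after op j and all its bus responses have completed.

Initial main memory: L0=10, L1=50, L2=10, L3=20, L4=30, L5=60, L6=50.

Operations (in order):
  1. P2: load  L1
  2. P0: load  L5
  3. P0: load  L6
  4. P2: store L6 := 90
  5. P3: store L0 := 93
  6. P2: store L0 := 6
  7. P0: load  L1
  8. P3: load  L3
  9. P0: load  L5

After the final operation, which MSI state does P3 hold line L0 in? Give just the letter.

state = I

1. P2: load  L1  bus=[BusRd]  L1: P0=I P1=I P2=S P3=I  mem[L1]=50
2. P0: load  L5  bus=[BusRd]  L5: P0=S P1=I P2=I P3=I  mem[L5]=60
3. P0: load  L6  bus=[BusRd]  L6: P0=S P1=I P2=I P3=I  mem[L6]=50
4. P2: store L6 := 90  bus=[BusRdX]  L6: P0=I P1=I P2=M P3=I  mem[L6]=50
5. P3: store L0 := 93  bus=[BusRdX]  L0: P0=I P1=I P2=I P3=M  mem[L0]=10
6. P2: store L0 := 6  bus=[BusRdX,Flush]  L0: P0=I P1=I P2=M P3=I  mem[L0]=93
7. P0: load  L1  bus=[BusRd]  L1: P0=S P1=I P2=S P3=I  mem[L1]=50
8. P3: load  L3  bus=[BusRd]  L3: P0=I P1=I P2=I P3=S  mem[L3]=20
9. P0: load  L5  bus=[-]  L5: P0=S P1=I P2=I P3=I  mem[L5]=60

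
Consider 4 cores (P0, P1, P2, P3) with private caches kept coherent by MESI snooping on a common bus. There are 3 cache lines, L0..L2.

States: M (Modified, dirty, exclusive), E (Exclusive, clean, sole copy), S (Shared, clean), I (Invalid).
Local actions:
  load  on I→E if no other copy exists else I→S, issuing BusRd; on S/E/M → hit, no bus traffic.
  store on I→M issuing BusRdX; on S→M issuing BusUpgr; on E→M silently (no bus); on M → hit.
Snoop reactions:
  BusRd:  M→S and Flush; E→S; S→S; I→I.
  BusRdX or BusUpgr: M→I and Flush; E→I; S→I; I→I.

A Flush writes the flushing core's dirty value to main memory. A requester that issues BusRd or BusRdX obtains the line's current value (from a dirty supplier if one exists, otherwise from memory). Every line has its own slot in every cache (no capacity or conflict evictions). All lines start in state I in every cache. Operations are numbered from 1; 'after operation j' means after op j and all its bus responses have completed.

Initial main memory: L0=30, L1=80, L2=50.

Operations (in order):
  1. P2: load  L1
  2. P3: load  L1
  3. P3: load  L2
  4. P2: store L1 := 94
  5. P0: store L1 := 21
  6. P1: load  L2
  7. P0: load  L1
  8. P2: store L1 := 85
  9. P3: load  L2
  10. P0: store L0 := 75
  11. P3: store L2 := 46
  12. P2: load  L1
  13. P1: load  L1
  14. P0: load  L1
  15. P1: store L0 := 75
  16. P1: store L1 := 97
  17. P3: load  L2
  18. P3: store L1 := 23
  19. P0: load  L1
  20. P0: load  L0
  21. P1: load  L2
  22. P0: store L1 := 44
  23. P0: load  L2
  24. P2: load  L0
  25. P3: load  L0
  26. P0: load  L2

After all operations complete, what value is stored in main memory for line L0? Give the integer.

memory[L0] = 75

step 1: P2: load  L1  ⟶  IIEI  (L1)  txn=BusRd  M[L1]=80
step 2: P3: load  L1  ⟶  IISS  (L1)  txn=BusRd  M[L1]=80
step 3: P3: load  L2  ⟶  IIIE  (L2)  txn=BusRd  M[L2]=50
step 4: P2: store L1 := 94  ⟶  IIMI  (L1)  txn=BusUpgr  M[L1]=80
step 5: P0: store L1 := 21  ⟶  MIII  (L1)  txn=BusRdX+Flush  M[L1]=94
step 6: P1: load  L2  ⟶  ISIS  (L2)  txn=BusRd  M[L2]=50
step 7: P0: load  L1  ⟶  MIII  (L1)  txn=∅  M[L1]=94
step 8: P2: store L1 := 85  ⟶  IIMI  (L1)  txn=BusRdX+Flush  M[L1]=21
step 9: P3: load  L2  ⟶  ISIS  (L2)  txn=∅  M[L2]=50
step 10: P0: store L0 := 75  ⟶  MIII  (L0)  txn=BusRdX  M[L0]=30
step 11: P3: store L2 := 46  ⟶  IIIM  (L2)  txn=BusUpgr  M[L2]=50
step 12: P2: load  L1  ⟶  IIMI  (L1)  txn=∅  M[L1]=21
step 13: P1: load  L1  ⟶  ISSI  (L1)  txn=BusRd+Flush  M[L1]=85
step 14: P0: load  L1  ⟶  SSSI  (L1)  txn=BusRd  M[L1]=85
step 15: P1: store L0 := 75  ⟶  IMII  (L0)  txn=BusRdX+Flush  M[L0]=75
step 16: P1: store L1 := 97  ⟶  IMII  (L1)  txn=BusUpgr  M[L1]=85
step 17: P3: load  L2  ⟶  IIIM  (L2)  txn=∅  M[L2]=50
step 18: P3: store L1 := 23  ⟶  IIIM  (L1)  txn=BusRdX+Flush  M[L1]=97
step 19: P0: load  L1  ⟶  SIIS  (L1)  txn=BusRd+Flush  M[L1]=23
step 20: P0: load  L0  ⟶  SSII  (L0)  txn=BusRd+Flush  M[L0]=75
step 21: P1: load  L2  ⟶  ISIS  (L2)  txn=BusRd+Flush  M[L2]=46
step 22: P0: store L1 := 44  ⟶  MIII  (L1)  txn=BusUpgr  M[L1]=23
step 23: P0: load  L2  ⟶  SSIS  (L2)  txn=BusRd  M[L2]=46
step 24: P2: load  L0  ⟶  SSSI  (L0)  txn=BusRd  M[L0]=75
step 25: P3: load  L0  ⟶  SSSS  (L0)  txn=BusRd  M[L0]=75
step 26: P0: load  L2  ⟶  SSIS  (L2)  txn=∅  M[L2]=46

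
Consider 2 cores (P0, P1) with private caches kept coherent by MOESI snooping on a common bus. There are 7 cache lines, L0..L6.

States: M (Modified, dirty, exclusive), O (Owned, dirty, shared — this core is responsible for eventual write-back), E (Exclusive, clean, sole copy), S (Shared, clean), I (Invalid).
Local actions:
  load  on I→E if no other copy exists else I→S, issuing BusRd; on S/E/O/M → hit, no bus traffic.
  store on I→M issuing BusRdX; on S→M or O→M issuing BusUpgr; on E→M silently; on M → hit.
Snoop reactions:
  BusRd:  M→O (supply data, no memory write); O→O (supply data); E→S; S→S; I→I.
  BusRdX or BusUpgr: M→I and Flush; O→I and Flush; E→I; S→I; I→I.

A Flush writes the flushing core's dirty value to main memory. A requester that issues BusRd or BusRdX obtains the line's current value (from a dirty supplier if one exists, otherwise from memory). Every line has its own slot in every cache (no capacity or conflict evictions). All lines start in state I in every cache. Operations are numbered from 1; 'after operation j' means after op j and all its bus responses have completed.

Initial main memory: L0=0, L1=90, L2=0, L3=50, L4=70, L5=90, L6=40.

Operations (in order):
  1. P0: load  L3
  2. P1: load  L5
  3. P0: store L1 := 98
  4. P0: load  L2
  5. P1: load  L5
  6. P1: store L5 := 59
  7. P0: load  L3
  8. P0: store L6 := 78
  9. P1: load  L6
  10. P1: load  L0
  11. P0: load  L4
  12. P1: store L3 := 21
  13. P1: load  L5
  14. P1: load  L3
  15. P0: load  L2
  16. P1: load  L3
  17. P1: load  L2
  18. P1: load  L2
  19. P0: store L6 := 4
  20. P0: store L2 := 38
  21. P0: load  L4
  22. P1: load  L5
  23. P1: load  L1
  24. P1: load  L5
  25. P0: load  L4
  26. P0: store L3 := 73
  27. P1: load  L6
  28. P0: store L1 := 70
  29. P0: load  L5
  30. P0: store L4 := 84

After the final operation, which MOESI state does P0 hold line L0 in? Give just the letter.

state = I

step 1: P0: load  L3  ⟶  EI  (L3)  txn=BusRd  M[L3]=50
step 2: P1: load  L5  ⟶  IE  (L5)  txn=BusRd  M[L5]=90
step 3: P0: store L1 := 98  ⟶  MI  (L1)  txn=BusRdX  M[L1]=90
step 4: P0: load  L2  ⟶  EI  (L2)  txn=BusRd  M[L2]=0
step 5: P1: load  L5  ⟶  IE  (L5)  txn=∅  M[L5]=90
step 6: P1: store L5 := 59  ⟶  IM  (L5)  txn=∅  M[L5]=90
step 7: P0: load  L3  ⟶  EI  (L3)  txn=∅  M[L3]=50
step 8: P0: store L6 := 78  ⟶  MI  (L6)  txn=BusRdX  M[L6]=40
step 9: P1: load  L6  ⟶  OS  (L6)  txn=BusRd  M[L6]=40
step 10: P1: load  L0  ⟶  IE  (L0)  txn=BusRd  M[L0]=0
step 11: P0: load  L4  ⟶  EI  (L4)  txn=BusRd  M[L4]=70
step 12: P1: store L3 := 21  ⟶  IM  (L3)  txn=BusRdX  M[L3]=50
step 13: P1: load  L5  ⟶  IM  (L5)  txn=∅  M[L5]=90
step 14: P1: load  L3  ⟶  IM  (L3)  txn=∅  M[L3]=50
step 15: P0: load  L2  ⟶  EI  (L2)  txn=∅  M[L2]=0
step 16: P1: load  L3  ⟶  IM  (L3)  txn=∅  M[L3]=50
step 17: P1: load  L2  ⟶  SS  (L2)  txn=BusRd  M[L2]=0
step 18: P1: load  L2  ⟶  SS  (L2)  txn=∅  M[L2]=0
step 19: P0: store L6 := 4  ⟶  MI  (L6)  txn=BusUpgr  M[L6]=40
step 20: P0: store L2 := 38  ⟶  MI  (L2)  txn=BusUpgr  M[L2]=0
step 21: P0: load  L4  ⟶  EI  (L4)  txn=∅  M[L4]=70
step 22: P1: load  L5  ⟶  IM  (L5)  txn=∅  M[L5]=90
step 23: P1: load  L1  ⟶  OS  (L1)  txn=BusRd  M[L1]=90
step 24: P1: load  L5  ⟶  IM  (L5)  txn=∅  M[L5]=90
step 25: P0: load  L4  ⟶  EI  (L4)  txn=∅  M[L4]=70
step 26: P0: store L3 := 73  ⟶  MI  (L3)  txn=BusRdX+Flush  M[L3]=21
step 27: P1: load  L6  ⟶  OS  (L6)  txn=BusRd  M[L6]=40
step 28: P0: store L1 := 70  ⟶  MI  (L1)  txn=BusUpgr  M[L1]=90
step 29: P0: load  L5  ⟶  SO  (L5)  txn=BusRd  M[L5]=90
step 30: P0: store L4 := 84  ⟶  MI  (L4)  txn=∅  M[L4]=70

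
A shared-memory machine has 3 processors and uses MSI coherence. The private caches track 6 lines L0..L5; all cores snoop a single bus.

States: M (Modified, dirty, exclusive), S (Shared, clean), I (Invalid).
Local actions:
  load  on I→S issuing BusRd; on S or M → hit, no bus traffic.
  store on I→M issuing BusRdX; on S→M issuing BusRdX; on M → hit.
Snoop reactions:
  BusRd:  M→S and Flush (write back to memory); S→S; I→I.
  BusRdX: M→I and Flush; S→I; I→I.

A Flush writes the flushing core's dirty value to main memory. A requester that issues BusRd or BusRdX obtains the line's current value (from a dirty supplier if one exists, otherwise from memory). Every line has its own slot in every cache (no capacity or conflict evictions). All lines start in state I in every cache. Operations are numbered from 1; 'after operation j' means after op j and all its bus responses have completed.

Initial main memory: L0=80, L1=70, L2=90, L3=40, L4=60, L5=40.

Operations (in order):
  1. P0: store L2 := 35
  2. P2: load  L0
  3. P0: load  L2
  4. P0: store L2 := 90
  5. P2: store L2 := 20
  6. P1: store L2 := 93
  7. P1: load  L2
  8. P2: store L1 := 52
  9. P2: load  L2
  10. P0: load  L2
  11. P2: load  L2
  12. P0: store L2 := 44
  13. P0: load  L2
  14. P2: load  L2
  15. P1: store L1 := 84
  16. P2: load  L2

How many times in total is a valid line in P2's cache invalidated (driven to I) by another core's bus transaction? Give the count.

invalidations = 3

1. P0: store L2 := 35  bus=[BusRdX]  L2: P0=M P1=I P2=I  mem[L2]=90
2. P2: load  L0  bus=[BusRd]  L0: P0=I P1=I P2=S  mem[L0]=80
3. P0: load  L2  bus=[-]  L2: P0=M P1=I P2=I  mem[L2]=90
4. P0: store L2 := 90  bus=[-]  L2: P0=M P1=I P2=I  mem[L2]=90
5. P2: store L2 := 20  bus=[BusRdX,Flush]  L2: P0=I P1=I P2=M  mem[L2]=90
6. P1: store L2 := 93  bus=[BusRdX,Flush]  L2: P0=I P1=M P2=I  mem[L2]=20
7. P1: load  L2  bus=[-]  L2: P0=I P1=M P2=I  mem[L2]=20
8. P2: store L1 := 52  bus=[BusRdX]  L1: P0=I P1=I P2=M  mem[L1]=70
9. P2: load  L2  bus=[BusRd,Flush]  L2: P0=I P1=S P2=S  mem[L2]=93
10. P0: load  L2  bus=[BusRd]  L2: P0=S P1=S P2=S  mem[L2]=93
11. P2: load  L2  bus=[-]  L2: P0=S P1=S P2=S  mem[L2]=93
12. P0: store L2 := 44  bus=[BusRdX]  L2: P0=M P1=I P2=I  mem[L2]=93
13. P0: load  L2  bus=[-]  L2: P0=M P1=I P2=I  mem[L2]=93
14. P2: load  L2  bus=[BusRd,Flush]  L2: P0=S P1=I P2=S  mem[L2]=44
15. P1: store L1 := 84  bus=[BusRdX,Flush]  L1: P0=I P1=M P2=I  mem[L1]=52
16. P2: load  L2  bus=[-]  L2: P0=S P1=I P2=S  mem[L2]=44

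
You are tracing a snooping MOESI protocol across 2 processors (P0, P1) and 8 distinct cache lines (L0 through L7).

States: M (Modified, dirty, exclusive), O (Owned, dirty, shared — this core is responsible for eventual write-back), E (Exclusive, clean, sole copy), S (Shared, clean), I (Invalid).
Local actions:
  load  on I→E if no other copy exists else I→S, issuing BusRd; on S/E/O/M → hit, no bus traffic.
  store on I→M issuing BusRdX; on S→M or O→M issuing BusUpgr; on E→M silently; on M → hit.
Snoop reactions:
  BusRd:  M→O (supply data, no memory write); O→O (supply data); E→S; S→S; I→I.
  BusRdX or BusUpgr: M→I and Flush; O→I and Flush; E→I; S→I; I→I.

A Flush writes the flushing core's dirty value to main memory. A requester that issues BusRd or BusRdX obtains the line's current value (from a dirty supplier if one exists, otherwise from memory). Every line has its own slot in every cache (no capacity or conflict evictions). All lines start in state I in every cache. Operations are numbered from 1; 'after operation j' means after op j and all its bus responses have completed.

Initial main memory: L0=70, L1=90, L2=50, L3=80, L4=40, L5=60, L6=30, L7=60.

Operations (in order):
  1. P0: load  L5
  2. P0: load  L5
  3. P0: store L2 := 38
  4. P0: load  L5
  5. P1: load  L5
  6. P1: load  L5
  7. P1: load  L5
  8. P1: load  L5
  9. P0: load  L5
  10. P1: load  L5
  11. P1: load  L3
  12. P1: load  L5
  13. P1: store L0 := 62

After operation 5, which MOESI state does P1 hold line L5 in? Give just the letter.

state = S

step 1: P0: load  L5  ⟶  EI  (L5)  txn=BusRd  M[L5]=60
step 2: P0: load  L5  ⟶  EI  (L5)  txn=∅  M[L5]=60
step 3: P0: store L2 := 38  ⟶  MI  (L2)  txn=BusRdX  M[L2]=50
step 4: P0: load  L5  ⟶  EI  (L5)  txn=∅  M[L5]=60
step 5: P1: load  L5  ⟶  SS  (L5)  txn=BusRd  M[L5]=60
step 6: P1: load  L5  ⟶  SS  (L5)  txn=∅  M[L5]=60
step 7: P1: load  L5  ⟶  SS  (L5)  txn=∅  M[L5]=60
step 8: P1: load  L5  ⟶  SS  (L5)  txn=∅  M[L5]=60
step 9: P0: load  L5  ⟶  SS  (L5)  txn=∅  M[L5]=60
step 10: P1: load  L5  ⟶  SS  (L5)  txn=∅  M[L5]=60
step 11: P1: load  L3  ⟶  IE  (L3)  txn=BusRd  M[L3]=80
step 12: P1: load  L5  ⟶  SS  (L5)  txn=∅  M[L5]=60
step 13: P1: store L0 := 62  ⟶  IM  (L0)  txn=BusRdX  M[L0]=70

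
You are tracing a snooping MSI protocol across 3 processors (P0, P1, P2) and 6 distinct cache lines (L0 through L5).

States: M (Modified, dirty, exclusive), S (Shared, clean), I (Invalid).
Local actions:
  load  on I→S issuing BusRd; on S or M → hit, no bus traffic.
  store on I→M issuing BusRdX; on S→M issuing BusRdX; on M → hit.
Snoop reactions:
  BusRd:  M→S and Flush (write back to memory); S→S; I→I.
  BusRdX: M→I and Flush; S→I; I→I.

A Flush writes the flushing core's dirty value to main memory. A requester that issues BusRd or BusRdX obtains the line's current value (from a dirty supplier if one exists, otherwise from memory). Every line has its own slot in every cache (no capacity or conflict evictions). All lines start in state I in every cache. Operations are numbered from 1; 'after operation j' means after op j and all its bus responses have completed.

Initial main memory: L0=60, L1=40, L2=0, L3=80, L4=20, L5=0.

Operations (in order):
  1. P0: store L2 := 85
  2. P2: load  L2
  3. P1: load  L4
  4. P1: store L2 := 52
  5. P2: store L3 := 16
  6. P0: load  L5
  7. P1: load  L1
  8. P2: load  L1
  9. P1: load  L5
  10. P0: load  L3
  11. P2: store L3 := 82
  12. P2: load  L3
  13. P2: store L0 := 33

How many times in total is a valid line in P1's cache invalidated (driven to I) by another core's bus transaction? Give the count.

[1] P0: store L2 := 85 | P0:M(85), P1:I, P2:I | bus: BusRdX
[2] P2: load  L2 | P0:S(85), P1:I, P2:S(85) | bus: BusRd,Flush
[3] P1: load  L4 | P0:I, P1:S(20), P2:I | bus: BusRd
[4] P1: store L2 := 52 | P0:I, P1:M(52), P2:I | bus: BusRdX
[5] P2: store L3 := 16 | P0:I, P1:I, P2:M(16) | bus: BusRdX
[6] P0: load  L5 | P0:S(0), P1:I, P2:I | bus: BusRd
[7] P1: load  L1 | P0:I, P1:S(40), P2:I | bus: BusRd
[8] P2: load  L1 | P0:I, P1:S(40), P2:S(40) | bus: BusRd
[9] P1: load  L5 | P0:S(0), P1:S(0), P2:I | bus: BusRd
[10] P0: load  L3 | P0:S(16), P1:I, P2:S(16) | bus: BusRd,Flush
[11] P2: store L3 := 82 | P0:I, P1:I, P2:M(82) | bus: BusRdX
[12] P2: load  L3 | P0:I, P1:I, P2:M(82) | bus: none
[13] P2: store L0 := 33 | P0:I, P1:I, P2:M(33) | bus: BusRdX

invalidations = 0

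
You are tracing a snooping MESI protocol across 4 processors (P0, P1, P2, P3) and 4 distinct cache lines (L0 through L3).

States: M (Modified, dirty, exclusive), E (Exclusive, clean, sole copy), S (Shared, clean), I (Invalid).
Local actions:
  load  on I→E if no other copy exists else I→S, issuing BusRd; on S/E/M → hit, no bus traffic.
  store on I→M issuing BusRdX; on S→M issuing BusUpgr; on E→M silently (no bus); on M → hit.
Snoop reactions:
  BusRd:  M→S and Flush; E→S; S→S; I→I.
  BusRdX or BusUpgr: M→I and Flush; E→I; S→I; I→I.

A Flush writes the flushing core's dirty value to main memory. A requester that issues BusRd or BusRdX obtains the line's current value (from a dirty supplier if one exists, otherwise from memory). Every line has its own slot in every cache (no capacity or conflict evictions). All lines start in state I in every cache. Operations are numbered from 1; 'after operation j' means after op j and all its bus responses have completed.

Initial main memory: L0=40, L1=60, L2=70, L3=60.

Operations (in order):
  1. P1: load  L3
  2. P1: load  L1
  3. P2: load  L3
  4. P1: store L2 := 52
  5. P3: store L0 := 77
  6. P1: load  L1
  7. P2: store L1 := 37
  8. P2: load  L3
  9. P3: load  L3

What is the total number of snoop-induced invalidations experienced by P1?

invalidations = 1

[1] P1: load  L3 | P0:I, P1:E(60), P2:I, P3:I | bus: BusRd
[2] P1: load  L1 | P0:I, P1:E(60), P2:I, P3:I | bus: BusRd
[3] P2: load  L3 | P0:I, P1:S(60), P2:S(60), P3:I | bus: BusRd
[4] P1: store L2 := 52 | P0:I, P1:M(52), P2:I, P3:I | bus: BusRdX
[5] P3: store L0 := 77 | P0:I, P1:I, P2:I, P3:M(77) | bus: BusRdX
[6] P1: load  L1 | P0:I, P1:E(60), P2:I, P3:I | bus: none
[7] P2: store L1 := 37 | P0:I, P1:I, P2:M(37), P3:I | bus: BusRdX
[8] P2: load  L3 | P0:I, P1:S(60), P2:S(60), P3:I | bus: none
[9] P3: load  L3 | P0:I, P1:S(60), P2:S(60), P3:S(60) | bus: BusRd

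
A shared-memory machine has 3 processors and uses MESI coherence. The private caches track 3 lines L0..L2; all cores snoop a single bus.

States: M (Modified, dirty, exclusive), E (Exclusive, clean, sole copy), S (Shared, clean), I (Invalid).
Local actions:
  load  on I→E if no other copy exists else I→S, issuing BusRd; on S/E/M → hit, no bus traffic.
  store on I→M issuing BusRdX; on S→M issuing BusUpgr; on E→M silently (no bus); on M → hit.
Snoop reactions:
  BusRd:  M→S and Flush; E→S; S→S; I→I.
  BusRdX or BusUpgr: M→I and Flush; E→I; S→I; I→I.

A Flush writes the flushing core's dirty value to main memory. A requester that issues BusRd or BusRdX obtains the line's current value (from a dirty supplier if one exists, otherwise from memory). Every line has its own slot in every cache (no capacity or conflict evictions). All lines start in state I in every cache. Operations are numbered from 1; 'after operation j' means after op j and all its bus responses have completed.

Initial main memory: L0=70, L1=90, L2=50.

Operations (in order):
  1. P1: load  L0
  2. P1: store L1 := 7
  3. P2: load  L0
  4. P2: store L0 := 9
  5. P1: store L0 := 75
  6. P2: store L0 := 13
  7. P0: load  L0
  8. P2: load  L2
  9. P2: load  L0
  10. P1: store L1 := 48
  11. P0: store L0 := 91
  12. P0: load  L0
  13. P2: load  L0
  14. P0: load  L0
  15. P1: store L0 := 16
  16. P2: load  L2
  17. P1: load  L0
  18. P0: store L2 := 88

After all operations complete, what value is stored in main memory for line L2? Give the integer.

1. P1: load  L0  bus=[BusRd]  L0: P0=I P1=E P2=I  mem[L0]=70
2. P1: store L1 := 7  bus=[BusRdX]  L1: P0=I P1=M P2=I  mem[L1]=90
3. P2: load  L0  bus=[BusRd]  L0: P0=I P1=S P2=S  mem[L0]=70
4. P2: store L0 := 9  bus=[BusUpgr]  L0: P0=I P1=I P2=M  mem[L0]=70
5. P1: store L0 := 75  bus=[BusRdX,Flush]  L0: P0=I P1=M P2=I  mem[L0]=9
6. P2: store L0 := 13  bus=[BusRdX,Flush]  L0: P0=I P1=I P2=M  mem[L0]=75
7. P0: load  L0  bus=[BusRd,Flush]  L0: P0=S P1=I P2=S  mem[L0]=13
8. P2: load  L2  bus=[BusRd]  L2: P0=I P1=I P2=E  mem[L2]=50
9. P2: load  L0  bus=[-]  L0: P0=S P1=I P2=S  mem[L0]=13
10. P1: store L1 := 48  bus=[-]  L1: P0=I P1=M P2=I  mem[L1]=90
11. P0: store L0 := 91  bus=[BusUpgr]  L0: P0=M P1=I P2=I  mem[L0]=13
12. P0: load  L0  bus=[-]  L0: P0=M P1=I P2=I  mem[L0]=13
13. P2: load  L0  bus=[BusRd,Flush]  L0: P0=S P1=I P2=S  mem[L0]=91
14. P0: load  L0  bus=[-]  L0: P0=S P1=I P2=S  mem[L0]=91
15. P1: store L0 := 16  bus=[BusRdX]  L0: P0=I P1=M P2=I  mem[L0]=91
16. P2: load  L2  bus=[-]  L2: P0=I P1=I P2=E  mem[L2]=50
17. P1: load  L0  bus=[-]  L0: P0=I P1=M P2=I  mem[L0]=91
18. P0: store L2 := 88  bus=[BusRdX]  L2: P0=M P1=I P2=I  mem[L2]=50

memory[L2] = 50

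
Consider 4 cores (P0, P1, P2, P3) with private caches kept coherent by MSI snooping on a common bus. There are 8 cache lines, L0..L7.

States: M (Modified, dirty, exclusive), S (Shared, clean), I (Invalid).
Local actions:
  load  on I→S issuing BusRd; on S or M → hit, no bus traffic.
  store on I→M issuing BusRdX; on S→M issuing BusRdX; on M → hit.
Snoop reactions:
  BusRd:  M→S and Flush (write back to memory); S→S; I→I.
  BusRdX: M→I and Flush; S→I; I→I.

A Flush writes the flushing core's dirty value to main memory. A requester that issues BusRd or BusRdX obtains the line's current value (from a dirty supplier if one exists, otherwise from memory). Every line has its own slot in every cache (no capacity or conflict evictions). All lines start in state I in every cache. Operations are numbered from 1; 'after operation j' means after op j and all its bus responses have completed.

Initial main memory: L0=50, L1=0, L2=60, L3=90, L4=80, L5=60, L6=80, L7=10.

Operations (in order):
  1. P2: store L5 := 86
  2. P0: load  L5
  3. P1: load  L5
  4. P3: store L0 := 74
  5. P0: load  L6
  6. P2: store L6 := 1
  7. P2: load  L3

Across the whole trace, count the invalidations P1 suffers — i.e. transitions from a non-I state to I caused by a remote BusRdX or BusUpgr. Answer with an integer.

[1] P2: store L5 := 86 | P0:I, P1:I, P2:M(86), P3:I | bus: BusRdX
[2] P0: load  L5 | P0:S(86), P1:I, P2:S(86), P3:I | bus: BusRd,Flush
[3] P1: load  L5 | P0:S(86), P1:S(86), P2:S(86), P3:I | bus: BusRd
[4] P3: store L0 := 74 | P0:I, P1:I, P2:I, P3:M(74) | bus: BusRdX
[5] P0: load  L6 | P0:S(80), P1:I, P2:I, P3:I | bus: BusRd
[6] P2: store L6 := 1 | P0:I, P1:I, P2:M(1), P3:I | bus: BusRdX
[7] P2: load  L3 | P0:I, P1:I, P2:S(90), P3:I | bus: BusRd

invalidations = 0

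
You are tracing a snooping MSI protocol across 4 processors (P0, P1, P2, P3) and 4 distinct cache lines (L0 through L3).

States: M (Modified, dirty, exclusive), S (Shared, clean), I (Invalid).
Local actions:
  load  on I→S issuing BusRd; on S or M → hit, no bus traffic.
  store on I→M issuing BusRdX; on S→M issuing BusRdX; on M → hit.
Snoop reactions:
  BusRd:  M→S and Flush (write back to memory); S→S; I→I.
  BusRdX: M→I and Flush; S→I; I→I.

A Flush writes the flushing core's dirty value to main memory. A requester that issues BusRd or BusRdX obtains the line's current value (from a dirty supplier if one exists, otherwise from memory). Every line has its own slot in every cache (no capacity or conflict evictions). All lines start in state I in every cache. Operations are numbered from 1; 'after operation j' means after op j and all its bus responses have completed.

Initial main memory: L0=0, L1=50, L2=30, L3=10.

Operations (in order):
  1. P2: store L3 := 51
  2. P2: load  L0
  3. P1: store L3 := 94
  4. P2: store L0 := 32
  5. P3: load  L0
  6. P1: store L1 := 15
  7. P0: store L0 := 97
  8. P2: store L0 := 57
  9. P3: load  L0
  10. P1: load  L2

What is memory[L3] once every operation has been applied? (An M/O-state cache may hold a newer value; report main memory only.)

[1] P2: store L3 := 51 | P0:I, P1:I, P2:M(51), P3:I | bus: BusRdX
[2] P2: load  L0 | P0:I, P1:I, P2:S(0), P3:I | bus: BusRd
[3] P1: store L3 := 94 | P0:I, P1:M(94), P2:I, P3:I | bus: BusRdX,Flush
[4] P2: store L0 := 32 | P0:I, P1:I, P2:M(32), P3:I | bus: BusRdX
[5] P3: load  L0 | P0:I, P1:I, P2:S(32), P3:S(32) | bus: BusRd,Flush
[6] P1: store L1 := 15 | P0:I, P1:M(15), P2:I, P3:I | bus: BusRdX
[7] P0: store L0 := 97 | P0:M(97), P1:I, P2:I, P3:I | bus: BusRdX
[8] P2: store L0 := 57 | P0:I, P1:I, P2:M(57), P3:I | bus: BusRdX,Flush
[9] P3: load  L0 | P0:I, P1:I, P2:S(57), P3:S(57) | bus: BusRd,Flush
[10] P1: load  L2 | P0:I, P1:S(30), P2:I, P3:I | bus: BusRd

memory[L3] = 51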